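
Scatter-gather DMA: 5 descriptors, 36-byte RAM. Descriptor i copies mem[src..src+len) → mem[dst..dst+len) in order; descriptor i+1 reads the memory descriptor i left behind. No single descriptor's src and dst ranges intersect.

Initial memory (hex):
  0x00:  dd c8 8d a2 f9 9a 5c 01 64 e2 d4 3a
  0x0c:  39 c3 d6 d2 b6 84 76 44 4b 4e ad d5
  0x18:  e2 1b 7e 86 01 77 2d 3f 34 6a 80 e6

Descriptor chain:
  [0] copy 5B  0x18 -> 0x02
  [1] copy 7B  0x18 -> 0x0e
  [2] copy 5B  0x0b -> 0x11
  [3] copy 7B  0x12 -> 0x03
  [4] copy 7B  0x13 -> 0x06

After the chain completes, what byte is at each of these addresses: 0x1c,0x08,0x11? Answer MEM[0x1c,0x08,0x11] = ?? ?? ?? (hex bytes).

MEM[0x1c,0x08,0x11] = 01 1b 3a

D0: mem[0x02..0x06] <- [e2 1b 7e 86 01]
D1: mem[0x0e..0x14] <- [e2 1b 7e 86 01 77 2d]
D2: mem[0x11..0x15] <- [3a 39 c3 e2 1b]
D3: mem[0x03..0x09] <- [39 c3 e2 1b ad d5 e2]
D4: mem[0x06..0x0c] <- [c3 e2 1b ad d5 e2 1b]
query mem[0x1c]=0x01, mem[0x08]=0x1b, mem[0x11]=0x3a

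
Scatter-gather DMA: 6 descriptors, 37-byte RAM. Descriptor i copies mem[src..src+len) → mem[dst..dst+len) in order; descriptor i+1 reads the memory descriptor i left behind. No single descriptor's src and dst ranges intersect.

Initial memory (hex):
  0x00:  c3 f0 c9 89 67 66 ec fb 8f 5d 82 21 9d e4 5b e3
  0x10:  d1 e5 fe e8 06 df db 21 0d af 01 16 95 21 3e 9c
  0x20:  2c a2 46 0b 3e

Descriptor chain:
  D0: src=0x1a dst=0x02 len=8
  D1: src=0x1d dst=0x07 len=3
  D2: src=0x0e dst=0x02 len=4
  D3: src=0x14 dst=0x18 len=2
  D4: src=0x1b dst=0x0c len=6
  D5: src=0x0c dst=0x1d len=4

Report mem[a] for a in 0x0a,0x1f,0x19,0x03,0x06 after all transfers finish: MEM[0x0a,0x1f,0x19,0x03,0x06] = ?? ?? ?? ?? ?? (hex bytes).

D0: mem[0x02..0x09] <- [01 16 95 21 3e 9c 2c a2]
D1: mem[0x07..0x09] <- [21 3e 9c]
D2: mem[0x02..0x05] <- [5b e3 d1 e5]
D3: mem[0x18..0x19] <- [06 df]
D4: mem[0x0c..0x11] <- [16 95 21 3e 9c 2c]
D5: mem[0x1d..0x20] <- [16 95 21 3e]
query mem[0x0a]=0x82, mem[0x1f]=0x21, mem[0x19]=0xdf, mem[0x03]=0xe3, mem[0x06]=0x3e

MEM[0x0a,0x1f,0x19,0x03,0x06] = 82 21 df e3 3e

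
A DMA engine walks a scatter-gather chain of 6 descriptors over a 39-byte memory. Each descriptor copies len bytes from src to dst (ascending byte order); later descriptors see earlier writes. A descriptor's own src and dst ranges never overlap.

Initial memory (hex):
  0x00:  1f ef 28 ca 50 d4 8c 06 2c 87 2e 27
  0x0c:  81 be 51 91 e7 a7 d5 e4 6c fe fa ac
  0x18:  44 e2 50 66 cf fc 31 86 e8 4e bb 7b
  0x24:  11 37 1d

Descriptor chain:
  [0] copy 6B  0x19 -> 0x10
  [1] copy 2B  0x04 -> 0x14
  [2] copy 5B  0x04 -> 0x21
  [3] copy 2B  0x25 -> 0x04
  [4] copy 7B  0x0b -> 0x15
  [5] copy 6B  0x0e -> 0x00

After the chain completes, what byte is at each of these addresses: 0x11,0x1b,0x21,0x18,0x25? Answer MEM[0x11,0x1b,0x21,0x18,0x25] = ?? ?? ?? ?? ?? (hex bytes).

D0: mem[0x10..0x15] <- [e2 50 66 cf fc 31]
D1: mem[0x14..0x15] <- [50 d4]
D2: mem[0x21..0x25] <- [50 d4 8c 06 2c]
D3: mem[0x04..0x05] <- [2c 1d]
D4: mem[0x15..0x1b] <- [27 81 be 51 91 e2 50]
D5: mem[0x00..0x05] <- [51 91 e2 50 66 cf]
query mem[0x11]=0x50, mem[0x1b]=0x50, mem[0x21]=0x50, mem[0x18]=0x51, mem[0x25]=0x2c

MEM[0x11,0x1b,0x21,0x18,0x25] = 50 50 50 51 2c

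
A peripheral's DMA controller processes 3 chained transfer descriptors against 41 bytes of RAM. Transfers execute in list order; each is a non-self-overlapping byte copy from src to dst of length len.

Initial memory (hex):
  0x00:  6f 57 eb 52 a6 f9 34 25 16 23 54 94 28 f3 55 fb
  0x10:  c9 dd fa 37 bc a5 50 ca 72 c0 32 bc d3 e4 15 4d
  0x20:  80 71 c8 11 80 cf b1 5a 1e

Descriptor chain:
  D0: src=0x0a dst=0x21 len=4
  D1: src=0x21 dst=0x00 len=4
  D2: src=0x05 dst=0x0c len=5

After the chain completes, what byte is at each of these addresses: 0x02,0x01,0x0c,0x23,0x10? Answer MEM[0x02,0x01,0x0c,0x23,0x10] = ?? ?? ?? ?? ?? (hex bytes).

MEM[0x02,0x01,0x0c,0x23,0x10] = 28 94 f9 28 23

#0 dst[0x21+4] := {0x54,0x94,0x28,0xf3}
#1 dst[0x00+4] := {0x54,0x94,0x28,0xf3}
#2 dst[0x0c+5] := {0xf9,0x34,0x25,0x16,0x23}
query mem[0x02]=0x28, mem[0x01]=0x94, mem[0x0c]=0xf9, mem[0x23]=0x28, mem[0x10]=0x23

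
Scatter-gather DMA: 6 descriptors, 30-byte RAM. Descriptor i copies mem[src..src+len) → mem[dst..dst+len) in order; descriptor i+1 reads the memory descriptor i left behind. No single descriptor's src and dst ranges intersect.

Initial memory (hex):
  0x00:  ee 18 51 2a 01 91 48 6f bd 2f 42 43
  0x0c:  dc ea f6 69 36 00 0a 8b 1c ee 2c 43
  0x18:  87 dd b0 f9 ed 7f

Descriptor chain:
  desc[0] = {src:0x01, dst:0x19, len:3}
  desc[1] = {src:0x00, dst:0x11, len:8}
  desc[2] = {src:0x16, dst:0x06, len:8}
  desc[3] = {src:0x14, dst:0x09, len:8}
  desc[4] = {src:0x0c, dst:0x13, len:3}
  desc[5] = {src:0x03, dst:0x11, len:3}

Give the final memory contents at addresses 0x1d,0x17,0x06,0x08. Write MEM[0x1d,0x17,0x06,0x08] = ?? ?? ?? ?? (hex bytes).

#0 dst[0x19+3] := {0x18,0x51,0x2a}
#1 dst[0x11+8] := {0xee,0x18,0x51,0x2a,0x01,0x91,0x48,0x6f}
#2 dst[0x06+8] := {0x91,0x48,0x6f,0x18,0x51,0x2a,0xed,0x7f}
#3 dst[0x09+8] := {0x2a,0x01,0x91,0x48,0x6f,0x18,0x51,0x2a}
#4 dst[0x13+3] := {0x48,0x6f,0x18}
#5 dst[0x11+3] := {0x2a,0x01,0x91}
query mem[0x1d]=0x7f, mem[0x17]=0x48, mem[0x06]=0x91, mem[0x08]=0x6f

MEM[0x1d,0x17,0x06,0x08] = 7f 48 91 6f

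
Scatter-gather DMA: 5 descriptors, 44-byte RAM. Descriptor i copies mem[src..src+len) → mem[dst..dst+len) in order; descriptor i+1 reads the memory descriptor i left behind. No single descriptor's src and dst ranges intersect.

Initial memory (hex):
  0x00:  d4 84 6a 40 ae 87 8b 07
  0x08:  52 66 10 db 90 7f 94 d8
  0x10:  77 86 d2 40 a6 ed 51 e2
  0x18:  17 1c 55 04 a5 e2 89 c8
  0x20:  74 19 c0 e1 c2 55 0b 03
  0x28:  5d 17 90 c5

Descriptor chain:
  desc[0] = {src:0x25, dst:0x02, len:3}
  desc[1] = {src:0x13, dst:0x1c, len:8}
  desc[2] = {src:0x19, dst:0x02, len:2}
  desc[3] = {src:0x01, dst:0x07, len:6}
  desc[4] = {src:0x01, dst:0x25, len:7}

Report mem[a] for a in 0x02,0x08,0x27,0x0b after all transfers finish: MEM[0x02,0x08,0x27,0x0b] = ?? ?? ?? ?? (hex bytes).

  after D0: wrote 3B at 0x02 = 550b03
  after D1: wrote 8B at 0x1c = 40a6ed51e2171c55
  after D2: wrote 2B at 0x02 = 1c55
  after D3: wrote 6B at 0x07 = 841c5503878b
  after D4: wrote 7B at 0x25 = 841c5503878b84
query mem[0x02]=0x1c, mem[0x08]=0x1c, mem[0x27]=0x55, mem[0x0b]=0x87

MEM[0x02,0x08,0x27,0x0b] = 1c 1c 55 87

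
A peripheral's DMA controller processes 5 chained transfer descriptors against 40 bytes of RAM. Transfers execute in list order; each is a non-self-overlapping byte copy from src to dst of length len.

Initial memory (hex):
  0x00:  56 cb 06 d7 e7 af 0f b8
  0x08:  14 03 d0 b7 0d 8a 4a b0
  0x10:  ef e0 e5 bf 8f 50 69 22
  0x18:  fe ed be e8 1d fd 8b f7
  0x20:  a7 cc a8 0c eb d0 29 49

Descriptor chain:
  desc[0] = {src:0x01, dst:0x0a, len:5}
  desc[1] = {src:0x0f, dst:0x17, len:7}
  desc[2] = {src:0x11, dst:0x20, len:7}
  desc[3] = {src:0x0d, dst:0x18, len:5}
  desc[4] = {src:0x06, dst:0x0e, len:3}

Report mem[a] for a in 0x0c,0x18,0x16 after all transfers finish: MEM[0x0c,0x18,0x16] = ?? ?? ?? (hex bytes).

  after D0: wrote 5B at 0x0a = cb06d7e7af
  after D1: wrote 7B at 0x17 = b0efe0e5bf8f50
  after D2: wrote 7B at 0x20 = e0e5bf8f5069b0
  after D3: wrote 5B at 0x18 = e7afb0efe0
  after D4: wrote 3B at 0x0e = 0fb814
query mem[0x0c]=0xd7, mem[0x18]=0xe7, mem[0x16]=0x69

MEM[0x0c,0x18,0x16] = d7 e7 69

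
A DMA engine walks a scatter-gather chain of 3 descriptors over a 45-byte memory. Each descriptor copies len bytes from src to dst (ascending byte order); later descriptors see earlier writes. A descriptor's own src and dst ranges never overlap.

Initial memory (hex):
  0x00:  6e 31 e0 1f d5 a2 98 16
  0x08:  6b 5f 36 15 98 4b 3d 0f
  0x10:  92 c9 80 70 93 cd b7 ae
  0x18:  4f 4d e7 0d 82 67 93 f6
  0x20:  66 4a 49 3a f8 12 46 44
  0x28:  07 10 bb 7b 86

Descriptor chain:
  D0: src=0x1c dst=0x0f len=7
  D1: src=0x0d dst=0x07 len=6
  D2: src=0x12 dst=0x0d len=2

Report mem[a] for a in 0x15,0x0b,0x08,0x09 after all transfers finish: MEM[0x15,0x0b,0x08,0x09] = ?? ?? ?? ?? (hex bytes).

MEM[0x15,0x0b,0x08,0x09] = 49 93 3d 82

D0: mem[0x0f..0x15] <- [82 67 93 f6 66 4a 49]
D1: mem[0x07..0x0c] <- [4b 3d 82 67 93 f6]
D2: mem[0x0d..0x0e] <- [f6 66]
query mem[0x15]=0x49, mem[0x0b]=0x93, mem[0x08]=0x3d, mem[0x09]=0x82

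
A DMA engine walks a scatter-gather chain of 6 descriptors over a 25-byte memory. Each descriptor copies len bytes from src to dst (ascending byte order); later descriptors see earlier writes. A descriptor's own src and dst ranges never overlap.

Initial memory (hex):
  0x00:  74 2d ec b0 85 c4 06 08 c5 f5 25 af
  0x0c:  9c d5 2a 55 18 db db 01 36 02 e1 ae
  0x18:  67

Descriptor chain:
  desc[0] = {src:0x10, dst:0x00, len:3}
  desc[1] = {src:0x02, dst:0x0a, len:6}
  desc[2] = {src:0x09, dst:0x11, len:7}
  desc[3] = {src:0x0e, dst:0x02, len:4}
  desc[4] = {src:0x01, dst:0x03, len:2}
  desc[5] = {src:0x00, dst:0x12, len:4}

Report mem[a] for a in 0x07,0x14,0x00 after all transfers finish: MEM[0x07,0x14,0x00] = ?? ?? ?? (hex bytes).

MEM[0x07,0x14,0x00] = 08 06 18

#0 dst[0x00+3] := {0x18,0xdb,0xdb}
#1 dst[0x0a+6] := {0xdb,0xb0,0x85,0xc4,0x06,0x08}
#2 dst[0x11+7] := {0xf5,0xdb,0xb0,0x85,0xc4,0x06,0x08}
#3 dst[0x02+4] := {0x06,0x08,0x18,0xf5}
#4 dst[0x03+2] := {0xdb,0x06}
#5 dst[0x12+4] := {0x18,0xdb,0x06,0xdb}
query mem[0x07]=0x08, mem[0x14]=0x06, mem[0x00]=0x18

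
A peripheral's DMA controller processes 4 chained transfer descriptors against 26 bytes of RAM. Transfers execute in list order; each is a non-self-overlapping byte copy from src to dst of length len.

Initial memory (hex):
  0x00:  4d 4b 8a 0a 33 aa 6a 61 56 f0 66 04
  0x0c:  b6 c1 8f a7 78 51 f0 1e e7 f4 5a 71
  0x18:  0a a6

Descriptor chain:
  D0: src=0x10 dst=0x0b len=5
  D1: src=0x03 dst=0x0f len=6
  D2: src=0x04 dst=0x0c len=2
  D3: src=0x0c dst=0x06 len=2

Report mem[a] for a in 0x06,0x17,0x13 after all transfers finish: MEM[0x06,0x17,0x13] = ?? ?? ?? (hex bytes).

  after D0: wrote 5B at 0x0b = 7851f01ee7
  after D1: wrote 6B at 0x0f = 0a33aa6a6156
  after D2: wrote 2B at 0x0c = 33aa
  after D3: wrote 2B at 0x06 = 33aa
query mem[0x06]=0x33, mem[0x17]=0x71, mem[0x13]=0x61

MEM[0x06,0x17,0x13] = 33 71 61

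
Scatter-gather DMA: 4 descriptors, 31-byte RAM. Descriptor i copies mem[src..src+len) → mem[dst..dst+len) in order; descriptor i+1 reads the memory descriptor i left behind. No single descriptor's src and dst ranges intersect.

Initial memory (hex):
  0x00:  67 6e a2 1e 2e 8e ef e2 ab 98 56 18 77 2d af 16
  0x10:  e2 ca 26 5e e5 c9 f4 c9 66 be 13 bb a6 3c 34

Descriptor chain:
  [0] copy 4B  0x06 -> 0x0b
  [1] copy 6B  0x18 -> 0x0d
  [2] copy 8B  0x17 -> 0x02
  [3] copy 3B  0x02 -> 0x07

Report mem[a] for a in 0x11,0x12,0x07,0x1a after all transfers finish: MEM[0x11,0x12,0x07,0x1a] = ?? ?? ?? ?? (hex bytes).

MEM[0x11,0x12,0x07,0x1a] = a6 3c c9 13

  after D0: wrote 4B at 0x0b = efe2ab98
  after D1: wrote 6B at 0x0d = 66be13bba63c
  after D2: wrote 8B at 0x02 = c966be13bba63c34
  after D3: wrote 3B at 0x07 = c966be
query mem[0x11]=0xa6, mem[0x12]=0x3c, mem[0x07]=0xc9, mem[0x1a]=0x13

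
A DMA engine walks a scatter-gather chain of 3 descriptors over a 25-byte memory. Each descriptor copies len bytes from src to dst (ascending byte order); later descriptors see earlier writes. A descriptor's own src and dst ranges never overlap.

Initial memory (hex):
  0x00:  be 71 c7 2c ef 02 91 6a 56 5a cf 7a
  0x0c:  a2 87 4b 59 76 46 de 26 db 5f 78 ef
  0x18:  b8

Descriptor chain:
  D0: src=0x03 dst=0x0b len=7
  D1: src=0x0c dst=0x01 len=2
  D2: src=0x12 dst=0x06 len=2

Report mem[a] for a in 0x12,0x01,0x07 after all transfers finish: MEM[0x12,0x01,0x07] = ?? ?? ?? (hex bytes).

MEM[0x12,0x01,0x07] = de ef 26

#0 dst[0x0b+7] := {0x2c,0xef,0x02,0x91,0x6a,0x56,0x5a}
#1 dst[0x01+2] := {0xef,0x02}
#2 dst[0x06+2] := {0xde,0x26}
query mem[0x12]=0xde, mem[0x01]=0xef, mem[0x07]=0x26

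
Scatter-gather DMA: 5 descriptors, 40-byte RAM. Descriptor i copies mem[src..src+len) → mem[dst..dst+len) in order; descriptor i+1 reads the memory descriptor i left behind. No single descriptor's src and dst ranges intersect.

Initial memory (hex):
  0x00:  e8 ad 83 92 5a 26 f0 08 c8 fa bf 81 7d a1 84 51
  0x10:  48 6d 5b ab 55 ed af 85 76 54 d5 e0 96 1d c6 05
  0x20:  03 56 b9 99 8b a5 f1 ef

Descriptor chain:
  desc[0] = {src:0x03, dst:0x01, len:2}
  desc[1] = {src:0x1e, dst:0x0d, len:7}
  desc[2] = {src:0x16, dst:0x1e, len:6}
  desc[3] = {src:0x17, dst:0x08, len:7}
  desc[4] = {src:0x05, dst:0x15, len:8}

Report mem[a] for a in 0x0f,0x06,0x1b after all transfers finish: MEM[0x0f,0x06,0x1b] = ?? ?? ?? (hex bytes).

MEM[0x0f,0x06,0x1b] = 03 f0 d5

D0: mem[0x01..0x02] <- [92 5a]
D1: mem[0x0d..0x13] <- [c6 05 03 56 b9 99 8b]
D2: mem[0x1e..0x23] <- [af 85 76 54 d5 e0]
D3: mem[0x08..0x0e] <- [85 76 54 d5 e0 96 1d]
D4: mem[0x15..0x1c] <- [26 f0 08 85 76 54 d5 e0]
query mem[0x0f]=0x03, mem[0x06]=0xf0, mem[0x1b]=0xd5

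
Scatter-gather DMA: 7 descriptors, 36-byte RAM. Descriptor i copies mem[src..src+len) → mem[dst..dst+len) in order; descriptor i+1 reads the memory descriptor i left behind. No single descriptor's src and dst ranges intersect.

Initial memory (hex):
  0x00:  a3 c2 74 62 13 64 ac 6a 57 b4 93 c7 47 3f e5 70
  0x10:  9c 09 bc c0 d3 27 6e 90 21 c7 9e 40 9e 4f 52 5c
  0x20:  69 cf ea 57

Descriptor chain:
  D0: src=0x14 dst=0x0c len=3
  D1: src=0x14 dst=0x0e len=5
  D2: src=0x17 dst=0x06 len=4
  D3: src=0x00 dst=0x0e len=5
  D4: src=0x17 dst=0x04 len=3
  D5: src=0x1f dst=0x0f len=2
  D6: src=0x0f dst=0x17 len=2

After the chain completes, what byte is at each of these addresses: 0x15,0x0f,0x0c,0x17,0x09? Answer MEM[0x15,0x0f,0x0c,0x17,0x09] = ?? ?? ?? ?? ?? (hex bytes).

MEM[0x15,0x0f,0x0c,0x17,0x09] = 27 5c d3 5c 9e

D0: mem[0x0c..0x0e] <- [d3 27 6e]
D1: mem[0x0e..0x12] <- [d3 27 6e 90 21]
D2: mem[0x06..0x09] <- [90 21 c7 9e]
D3: mem[0x0e..0x12] <- [a3 c2 74 62 13]
D4: mem[0x04..0x06] <- [90 21 c7]
D5: mem[0x0f..0x10] <- [5c 69]
D6: mem[0x17..0x18] <- [5c 69]
query mem[0x15]=0x27, mem[0x0f]=0x5c, mem[0x0c]=0xd3, mem[0x17]=0x5c, mem[0x09]=0x9e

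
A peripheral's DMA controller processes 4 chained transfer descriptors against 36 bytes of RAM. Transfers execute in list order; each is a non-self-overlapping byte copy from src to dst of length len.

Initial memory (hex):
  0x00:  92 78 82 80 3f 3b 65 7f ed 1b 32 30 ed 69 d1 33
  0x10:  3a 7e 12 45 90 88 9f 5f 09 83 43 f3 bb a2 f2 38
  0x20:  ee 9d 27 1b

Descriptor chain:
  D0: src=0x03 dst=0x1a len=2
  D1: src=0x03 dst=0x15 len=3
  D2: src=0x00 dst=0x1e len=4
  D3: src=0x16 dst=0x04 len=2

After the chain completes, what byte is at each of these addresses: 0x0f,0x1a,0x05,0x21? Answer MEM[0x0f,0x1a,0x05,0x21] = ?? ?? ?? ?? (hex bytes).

MEM[0x0f,0x1a,0x05,0x21] = 33 80 3b 80

D0: mem[0x1a..0x1b] <- [80 3f]
D1: mem[0x15..0x17] <- [80 3f 3b]
D2: mem[0x1e..0x21] <- [92 78 82 80]
D3: mem[0x04..0x05] <- [3f 3b]
query mem[0x0f]=0x33, mem[0x1a]=0x80, mem[0x05]=0x3b, mem[0x21]=0x80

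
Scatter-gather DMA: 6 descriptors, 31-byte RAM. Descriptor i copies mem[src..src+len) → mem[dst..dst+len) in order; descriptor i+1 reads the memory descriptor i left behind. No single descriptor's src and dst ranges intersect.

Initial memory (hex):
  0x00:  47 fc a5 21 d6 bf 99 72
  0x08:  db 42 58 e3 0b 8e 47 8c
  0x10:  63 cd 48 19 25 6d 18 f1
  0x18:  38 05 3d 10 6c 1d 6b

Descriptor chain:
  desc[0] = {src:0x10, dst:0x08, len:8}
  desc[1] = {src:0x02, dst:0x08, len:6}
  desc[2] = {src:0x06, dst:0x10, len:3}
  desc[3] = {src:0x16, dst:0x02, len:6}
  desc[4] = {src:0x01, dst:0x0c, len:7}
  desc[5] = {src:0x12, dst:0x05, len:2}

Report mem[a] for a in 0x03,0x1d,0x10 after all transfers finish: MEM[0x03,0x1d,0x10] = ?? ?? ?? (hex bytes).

D0: mem[0x08..0x0f] <- [63 cd 48 19 25 6d 18 f1]
D1: mem[0x08..0x0d] <- [a5 21 d6 bf 99 72]
D2: mem[0x10..0x12] <- [99 72 a5]
D3: mem[0x02..0x07] <- [18 f1 38 05 3d 10]
D4: mem[0x0c..0x12] <- [fc 18 f1 38 05 3d 10]
D5: mem[0x05..0x06] <- [10 19]
query mem[0x03]=0xf1, mem[0x1d]=0x1d, mem[0x10]=0x05

MEM[0x03,0x1d,0x10] = f1 1d 05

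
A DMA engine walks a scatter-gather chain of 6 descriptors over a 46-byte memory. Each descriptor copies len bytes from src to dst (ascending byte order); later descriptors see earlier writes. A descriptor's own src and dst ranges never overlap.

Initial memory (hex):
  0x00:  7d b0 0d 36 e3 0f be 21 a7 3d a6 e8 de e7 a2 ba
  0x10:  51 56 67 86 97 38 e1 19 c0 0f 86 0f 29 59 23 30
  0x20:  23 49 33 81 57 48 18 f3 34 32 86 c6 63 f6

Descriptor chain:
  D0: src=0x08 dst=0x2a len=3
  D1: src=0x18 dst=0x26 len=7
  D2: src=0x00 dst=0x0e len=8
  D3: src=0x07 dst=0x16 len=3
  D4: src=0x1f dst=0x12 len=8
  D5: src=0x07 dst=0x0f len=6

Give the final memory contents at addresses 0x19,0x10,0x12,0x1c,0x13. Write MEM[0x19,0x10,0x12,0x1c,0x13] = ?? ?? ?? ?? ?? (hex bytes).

  after D0: wrote 3B at 0x2a = a73da6
  after D1: wrote 7B at 0x26 = c00f860f295923
  after D2: wrote 8B at 0x0e = 7db00d36e30fbe21
  after D3: wrote 3B at 0x16 = 21a73d
  after D4: wrote 8B at 0x12 = 30234933815748c0
  after D5: wrote 6B at 0x0f = 21a73da6e8de
query mem[0x19]=0xc0, mem[0x10]=0xa7, mem[0x12]=0xa6, mem[0x1c]=0x29, mem[0x13]=0xe8

MEM[0x19,0x10,0x12,0x1c,0x13] = c0 a7 a6 29 e8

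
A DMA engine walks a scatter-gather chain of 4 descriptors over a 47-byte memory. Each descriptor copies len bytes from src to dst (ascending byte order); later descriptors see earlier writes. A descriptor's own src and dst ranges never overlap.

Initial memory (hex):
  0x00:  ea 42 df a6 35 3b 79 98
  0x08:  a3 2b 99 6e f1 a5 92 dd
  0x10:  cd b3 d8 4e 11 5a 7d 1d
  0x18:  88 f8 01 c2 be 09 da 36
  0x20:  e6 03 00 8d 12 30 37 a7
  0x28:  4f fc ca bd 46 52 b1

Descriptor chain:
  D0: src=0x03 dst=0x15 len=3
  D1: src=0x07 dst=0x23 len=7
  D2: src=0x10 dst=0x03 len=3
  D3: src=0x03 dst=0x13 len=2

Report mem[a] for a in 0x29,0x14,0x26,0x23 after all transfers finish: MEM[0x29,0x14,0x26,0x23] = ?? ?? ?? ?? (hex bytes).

MEM[0x29,0x14,0x26,0x23] = a5 b3 99 98

[0] 0x03->0x15 len=3 : a6 35 3b
[1] 0x07->0x23 len=7 : 98 a3 2b 99 6e f1 a5
[2] 0x10->0x03 len=3 : cd b3 d8
[3] 0x03->0x13 len=2 : cd b3
query mem[0x29]=0xa5, mem[0x14]=0xb3, mem[0x26]=0x99, mem[0x23]=0x98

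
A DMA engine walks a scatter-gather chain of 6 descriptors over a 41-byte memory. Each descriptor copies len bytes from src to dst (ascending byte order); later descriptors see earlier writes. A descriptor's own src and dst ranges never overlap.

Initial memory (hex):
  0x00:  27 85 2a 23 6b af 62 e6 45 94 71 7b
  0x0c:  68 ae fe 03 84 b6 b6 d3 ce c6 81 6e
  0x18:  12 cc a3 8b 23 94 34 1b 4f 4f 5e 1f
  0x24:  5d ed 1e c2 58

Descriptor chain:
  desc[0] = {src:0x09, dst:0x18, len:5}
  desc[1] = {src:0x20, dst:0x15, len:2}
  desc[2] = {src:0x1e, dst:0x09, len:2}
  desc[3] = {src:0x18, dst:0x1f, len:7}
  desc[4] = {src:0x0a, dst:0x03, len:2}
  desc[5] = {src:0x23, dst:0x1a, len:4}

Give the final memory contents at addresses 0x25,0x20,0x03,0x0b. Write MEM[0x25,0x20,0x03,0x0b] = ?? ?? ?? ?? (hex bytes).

MEM[0x25,0x20,0x03,0x0b] = 34 71 1b 7b

  after D0: wrote 5B at 0x18 = 94717b68ae
  after D1: wrote 2B at 0x15 = 4f4f
  after D2: wrote 2B at 0x09 = 341b
  after D3: wrote 7B at 0x1f = 94717b68ae9434
  after D4: wrote 2B at 0x03 = 1b7b
  after D5: wrote 4B at 0x1a = ae94341e
query mem[0x25]=0x34, mem[0x20]=0x71, mem[0x03]=0x1b, mem[0x0b]=0x7b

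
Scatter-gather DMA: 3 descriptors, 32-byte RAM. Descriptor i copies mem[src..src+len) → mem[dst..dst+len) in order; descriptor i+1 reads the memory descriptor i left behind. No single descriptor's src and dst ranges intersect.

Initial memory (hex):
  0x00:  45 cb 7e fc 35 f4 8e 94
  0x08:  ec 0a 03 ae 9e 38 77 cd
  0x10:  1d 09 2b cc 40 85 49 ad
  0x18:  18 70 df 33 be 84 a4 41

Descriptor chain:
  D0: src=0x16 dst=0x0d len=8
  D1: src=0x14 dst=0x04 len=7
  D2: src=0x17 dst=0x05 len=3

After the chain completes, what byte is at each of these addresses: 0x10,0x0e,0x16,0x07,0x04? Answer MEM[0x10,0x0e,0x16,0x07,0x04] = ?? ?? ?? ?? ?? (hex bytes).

[0] 0x16->0x0d len=8 : 49 ad 18 70 df 33 be 84
[1] 0x14->0x04 len=7 : 84 85 49 ad 18 70 df
[2] 0x17->0x05 len=3 : ad 18 70
query mem[0x10]=0x70, mem[0x0e]=0xad, mem[0x16]=0x49, mem[0x07]=0x70, mem[0x04]=0x84

MEM[0x10,0x0e,0x16,0x07,0x04] = 70 ad 49 70 84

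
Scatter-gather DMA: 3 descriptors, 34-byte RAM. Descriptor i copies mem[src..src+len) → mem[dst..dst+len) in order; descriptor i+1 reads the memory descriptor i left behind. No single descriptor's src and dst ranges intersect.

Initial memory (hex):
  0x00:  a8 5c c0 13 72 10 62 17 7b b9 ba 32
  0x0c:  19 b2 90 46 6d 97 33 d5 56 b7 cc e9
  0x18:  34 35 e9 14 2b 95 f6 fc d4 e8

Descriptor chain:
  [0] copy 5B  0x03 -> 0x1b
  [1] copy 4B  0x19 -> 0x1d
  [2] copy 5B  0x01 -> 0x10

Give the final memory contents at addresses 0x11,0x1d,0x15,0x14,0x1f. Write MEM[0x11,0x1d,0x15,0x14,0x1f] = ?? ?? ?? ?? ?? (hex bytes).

MEM[0x11,0x1d,0x15,0x14,0x1f] = c0 35 b7 10 13

D0: mem[0x1b..0x1f] <- [13 72 10 62 17]
D1: mem[0x1d..0x20] <- [35 e9 13 72]
D2: mem[0x10..0x14] <- [5c c0 13 72 10]
query mem[0x11]=0xc0, mem[0x1d]=0x35, mem[0x15]=0xb7, mem[0x14]=0x10, mem[0x1f]=0x13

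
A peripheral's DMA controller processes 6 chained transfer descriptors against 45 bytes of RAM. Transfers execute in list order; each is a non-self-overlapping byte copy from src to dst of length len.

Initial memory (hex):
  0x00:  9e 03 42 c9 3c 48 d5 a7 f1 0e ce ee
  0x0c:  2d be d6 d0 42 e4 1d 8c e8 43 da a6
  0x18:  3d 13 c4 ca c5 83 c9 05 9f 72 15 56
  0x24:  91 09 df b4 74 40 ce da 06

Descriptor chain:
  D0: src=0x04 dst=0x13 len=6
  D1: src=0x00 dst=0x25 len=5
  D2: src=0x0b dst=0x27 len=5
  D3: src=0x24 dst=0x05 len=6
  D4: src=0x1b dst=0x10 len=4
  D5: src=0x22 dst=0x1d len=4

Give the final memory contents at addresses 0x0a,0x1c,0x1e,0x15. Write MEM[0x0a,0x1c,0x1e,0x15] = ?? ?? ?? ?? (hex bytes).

MEM[0x0a,0x1c,0x1e,0x15] = be c5 56 d5

[0] 0x04->0x13 len=6 : 3c 48 d5 a7 f1 0e
[1] 0x00->0x25 len=5 : 9e 03 42 c9 3c
[2] 0x0b->0x27 len=5 : ee 2d be d6 d0
[3] 0x24->0x05 len=6 : 91 9e 03 ee 2d be
[4] 0x1b->0x10 len=4 : ca c5 83 c9
[5] 0x22->0x1d len=4 : 15 56 91 9e
query mem[0x0a]=0xbe, mem[0x1c]=0xc5, mem[0x1e]=0x56, mem[0x15]=0xd5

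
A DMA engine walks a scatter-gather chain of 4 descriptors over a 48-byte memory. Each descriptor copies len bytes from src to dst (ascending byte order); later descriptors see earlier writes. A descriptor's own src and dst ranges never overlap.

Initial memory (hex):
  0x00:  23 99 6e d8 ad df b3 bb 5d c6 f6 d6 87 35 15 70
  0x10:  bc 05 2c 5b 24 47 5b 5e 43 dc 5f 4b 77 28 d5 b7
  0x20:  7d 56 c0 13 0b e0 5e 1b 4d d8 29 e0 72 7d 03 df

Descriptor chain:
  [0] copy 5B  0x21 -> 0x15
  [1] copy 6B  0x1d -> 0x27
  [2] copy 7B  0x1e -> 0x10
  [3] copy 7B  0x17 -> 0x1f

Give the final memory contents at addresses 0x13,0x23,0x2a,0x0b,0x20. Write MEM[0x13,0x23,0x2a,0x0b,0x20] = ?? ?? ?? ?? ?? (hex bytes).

MEM[0x13,0x23,0x2a,0x0b,0x20] = 56 4b 7d d6 0b

  after D0: wrote 5B at 0x15 = 56c0130be0
  after D1: wrote 6B at 0x27 = 28d5b77d56c0
  after D2: wrote 7B at 0x10 = d5b77d56c0130b
  after D3: wrote 7B at 0x1f = 130be05f4b7728
query mem[0x13]=0x56, mem[0x23]=0x4b, mem[0x2a]=0x7d, mem[0x0b]=0xd6, mem[0x20]=0x0b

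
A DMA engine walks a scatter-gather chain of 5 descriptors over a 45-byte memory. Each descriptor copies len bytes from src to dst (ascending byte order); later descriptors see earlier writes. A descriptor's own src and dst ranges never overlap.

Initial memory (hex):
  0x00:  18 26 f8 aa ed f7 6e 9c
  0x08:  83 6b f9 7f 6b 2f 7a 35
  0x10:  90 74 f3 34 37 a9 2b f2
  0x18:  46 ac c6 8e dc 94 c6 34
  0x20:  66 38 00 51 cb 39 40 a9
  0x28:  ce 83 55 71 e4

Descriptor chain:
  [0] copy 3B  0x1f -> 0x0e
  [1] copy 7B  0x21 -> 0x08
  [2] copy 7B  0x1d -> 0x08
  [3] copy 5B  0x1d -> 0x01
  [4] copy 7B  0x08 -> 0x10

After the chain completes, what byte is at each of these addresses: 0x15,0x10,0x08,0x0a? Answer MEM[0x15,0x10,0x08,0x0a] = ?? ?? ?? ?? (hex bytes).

MEM[0x15,0x10,0x08,0x0a] = 00 94 94 34

[0] 0x1f->0x0e len=3 : 34 66 38
[1] 0x21->0x08 len=7 : 38 00 51 cb 39 40 a9
[2] 0x1d->0x08 len=7 : 94 c6 34 66 38 00 51
[3] 0x1d->0x01 len=5 : 94 c6 34 66 38
[4] 0x08->0x10 len=7 : 94 c6 34 66 38 00 51
query mem[0x15]=0x00, mem[0x10]=0x94, mem[0x08]=0x94, mem[0x0a]=0x34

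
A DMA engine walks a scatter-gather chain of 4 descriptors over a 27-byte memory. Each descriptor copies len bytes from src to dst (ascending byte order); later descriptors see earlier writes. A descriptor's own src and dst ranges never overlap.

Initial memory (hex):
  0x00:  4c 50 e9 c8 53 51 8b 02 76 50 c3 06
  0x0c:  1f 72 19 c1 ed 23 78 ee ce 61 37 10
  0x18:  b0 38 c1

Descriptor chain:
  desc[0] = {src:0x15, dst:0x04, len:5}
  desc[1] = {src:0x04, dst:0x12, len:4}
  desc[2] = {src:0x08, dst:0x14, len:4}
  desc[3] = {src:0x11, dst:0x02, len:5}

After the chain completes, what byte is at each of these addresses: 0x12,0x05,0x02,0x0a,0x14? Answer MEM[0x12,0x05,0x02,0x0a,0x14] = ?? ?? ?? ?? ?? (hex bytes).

MEM[0x12,0x05,0x02,0x0a,0x14] = 61 38 23 c3 38

  after D0: wrote 5B at 0x04 = 613710b038
  after D1: wrote 4B at 0x12 = 613710b0
  after D2: wrote 4B at 0x14 = 3850c306
  after D3: wrote 5B at 0x02 = 2361373850
query mem[0x12]=0x61, mem[0x05]=0x38, mem[0x02]=0x23, mem[0x0a]=0xc3, mem[0x14]=0x38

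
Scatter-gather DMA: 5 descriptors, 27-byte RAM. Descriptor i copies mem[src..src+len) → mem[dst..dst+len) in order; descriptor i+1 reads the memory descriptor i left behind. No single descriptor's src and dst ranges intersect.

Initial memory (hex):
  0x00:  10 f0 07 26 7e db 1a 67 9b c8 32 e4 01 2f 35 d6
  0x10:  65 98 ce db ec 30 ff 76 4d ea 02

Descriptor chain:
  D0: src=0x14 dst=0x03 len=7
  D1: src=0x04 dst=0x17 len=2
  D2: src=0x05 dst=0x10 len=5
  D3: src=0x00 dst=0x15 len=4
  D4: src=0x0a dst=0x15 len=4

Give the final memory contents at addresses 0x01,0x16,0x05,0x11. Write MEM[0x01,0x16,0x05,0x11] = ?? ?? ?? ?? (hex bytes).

[0] 0x14->0x03 len=7 : ec 30 ff 76 4d ea 02
[1] 0x04->0x17 len=2 : 30 ff
[2] 0x05->0x10 len=5 : ff 76 4d ea 02
[3] 0x00->0x15 len=4 : 10 f0 07 ec
[4] 0x0a->0x15 len=4 : 32 e4 01 2f
query mem[0x01]=0xf0, mem[0x16]=0xe4, mem[0x05]=0xff, mem[0x11]=0x76

MEM[0x01,0x16,0x05,0x11] = f0 e4 ff 76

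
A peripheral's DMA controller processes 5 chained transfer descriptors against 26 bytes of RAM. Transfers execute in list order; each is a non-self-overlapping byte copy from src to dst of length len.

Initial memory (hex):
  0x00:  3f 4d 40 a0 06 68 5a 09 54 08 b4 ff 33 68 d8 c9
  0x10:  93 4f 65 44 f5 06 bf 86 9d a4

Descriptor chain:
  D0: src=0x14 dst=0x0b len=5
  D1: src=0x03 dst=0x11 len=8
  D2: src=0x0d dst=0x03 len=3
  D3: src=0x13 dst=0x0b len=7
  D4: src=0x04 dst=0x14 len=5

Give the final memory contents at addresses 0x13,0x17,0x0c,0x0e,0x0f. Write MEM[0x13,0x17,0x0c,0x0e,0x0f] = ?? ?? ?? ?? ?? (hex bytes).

D0: mem[0x0b..0x0f] <- [f5 06 bf 86 9d]
D1: mem[0x11..0x18] <- [a0 06 68 5a 09 54 08 b4]
D2: mem[0x03..0x05] <- [bf 86 9d]
D3: mem[0x0b..0x11] <- [68 5a 09 54 08 b4 a4]
D4: mem[0x14..0x18] <- [86 9d 5a 09 54]
query mem[0x13]=0x68, mem[0x17]=0x09, mem[0x0c]=0x5a, mem[0x0e]=0x54, mem[0x0f]=0x08

MEM[0x13,0x17,0x0c,0x0e,0x0f] = 68 09 5a 54 08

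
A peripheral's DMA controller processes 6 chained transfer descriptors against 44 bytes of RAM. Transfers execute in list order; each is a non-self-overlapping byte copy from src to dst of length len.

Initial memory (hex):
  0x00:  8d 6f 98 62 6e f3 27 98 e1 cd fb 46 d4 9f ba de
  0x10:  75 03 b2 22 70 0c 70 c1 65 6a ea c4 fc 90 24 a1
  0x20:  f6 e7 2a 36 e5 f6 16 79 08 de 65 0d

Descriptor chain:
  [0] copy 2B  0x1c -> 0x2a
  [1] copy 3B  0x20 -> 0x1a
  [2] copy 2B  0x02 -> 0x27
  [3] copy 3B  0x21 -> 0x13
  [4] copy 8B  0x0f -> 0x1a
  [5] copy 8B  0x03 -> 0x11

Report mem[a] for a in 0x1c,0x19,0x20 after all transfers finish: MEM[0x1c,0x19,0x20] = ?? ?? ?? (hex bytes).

MEM[0x1c,0x19,0x20] = 03 6a 36

D0: mem[0x2a..0x2b] <- [fc 90]
D1: mem[0x1a..0x1c] <- [f6 e7 2a]
D2: mem[0x27..0x28] <- [98 62]
D3: mem[0x13..0x15] <- [e7 2a 36]
D4: mem[0x1a..0x21] <- [de 75 03 b2 e7 2a 36 70]
D5: mem[0x11..0x18] <- [62 6e f3 27 98 e1 cd fb]
query mem[0x1c]=0x03, mem[0x19]=0x6a, mem[0x20]=0x36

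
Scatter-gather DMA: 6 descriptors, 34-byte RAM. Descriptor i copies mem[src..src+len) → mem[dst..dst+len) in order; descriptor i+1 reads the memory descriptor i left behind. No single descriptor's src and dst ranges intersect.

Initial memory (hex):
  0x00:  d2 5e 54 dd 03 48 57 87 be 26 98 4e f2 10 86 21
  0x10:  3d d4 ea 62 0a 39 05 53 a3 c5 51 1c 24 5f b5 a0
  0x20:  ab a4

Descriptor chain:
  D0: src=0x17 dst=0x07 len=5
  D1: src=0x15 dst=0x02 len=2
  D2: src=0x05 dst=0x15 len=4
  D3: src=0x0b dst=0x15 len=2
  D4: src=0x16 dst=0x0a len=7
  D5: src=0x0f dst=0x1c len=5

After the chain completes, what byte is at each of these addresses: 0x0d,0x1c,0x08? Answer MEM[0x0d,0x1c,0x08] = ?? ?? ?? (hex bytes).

[0] 0x17->0x07 len=5 : 53 a3 c5 51 1c
[1] 0x15->0x02 len=2 : 39 05
[2] 0x05->0x15 len=4 : 48 57 53 a3
[3] 0x0b->0x15 len=2 : 1c f2
[4] 0x16->0x0a len=7 : f2 53 a3 c5 51 1c 24
[5] 0x0f->0x1c len=5 : 1c 24 d4 ea 62
query mem[0x0d]=0xc5, mem[0x1c]=0x1c, mem[0x08]=0xa3

MEM[0x0d,0x1c,0x08] = c5 1c a3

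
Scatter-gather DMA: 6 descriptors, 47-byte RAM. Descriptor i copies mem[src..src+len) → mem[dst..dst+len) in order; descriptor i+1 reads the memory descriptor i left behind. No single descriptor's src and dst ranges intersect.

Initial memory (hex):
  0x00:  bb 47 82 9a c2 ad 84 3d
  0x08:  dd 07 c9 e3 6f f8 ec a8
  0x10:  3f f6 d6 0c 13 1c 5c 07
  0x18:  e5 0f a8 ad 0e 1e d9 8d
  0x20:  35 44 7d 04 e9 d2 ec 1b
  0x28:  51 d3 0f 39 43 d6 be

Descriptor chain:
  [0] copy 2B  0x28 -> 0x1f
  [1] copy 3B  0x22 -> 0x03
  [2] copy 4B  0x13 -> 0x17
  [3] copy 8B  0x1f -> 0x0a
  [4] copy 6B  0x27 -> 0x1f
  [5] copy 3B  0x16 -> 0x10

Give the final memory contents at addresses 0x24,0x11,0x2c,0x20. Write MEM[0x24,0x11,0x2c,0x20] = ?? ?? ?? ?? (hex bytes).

#0 dst[0x1f+2] := {0x51,0xd3}
#1 dst[0x03+3] := {0x7d,0x04,0xe9}
#2 dst[0x17+4] := {0x0c,0x13,0x1c,0x5c}
#3 dst[0x0a+8] := {0x51,0xd3,0x44,0x7d,0x04,0xe9,0xd2,0xec}
#4 dst[0x1f+6] := {0x1b,0x51,0xd3,0x0f,0x39,0x43}
#5 dst[0x10+3] := {0x5c,0x0c,0x13}
query mem[0x24]=0x43, mem[0x11]=0x0c, mem[0x2c]=0x43, mem[0x20]=0x51

MEM[0x24,0x11,0x2c,0x20] = 43 0c 43 51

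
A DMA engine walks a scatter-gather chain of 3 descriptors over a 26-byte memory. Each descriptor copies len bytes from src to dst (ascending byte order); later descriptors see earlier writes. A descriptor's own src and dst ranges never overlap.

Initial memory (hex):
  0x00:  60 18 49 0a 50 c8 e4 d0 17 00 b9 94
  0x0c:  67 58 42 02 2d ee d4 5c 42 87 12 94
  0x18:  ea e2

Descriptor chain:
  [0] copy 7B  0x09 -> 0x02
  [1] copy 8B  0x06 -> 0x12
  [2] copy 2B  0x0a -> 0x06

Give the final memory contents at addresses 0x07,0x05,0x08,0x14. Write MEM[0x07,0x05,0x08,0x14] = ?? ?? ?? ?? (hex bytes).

[0] 0x09->0x02 len=7 : 00 b9 94 67 58 42 02
[1] 0x06->0x12 len=8 : 58 42 02 00 b9 94 67 58
[2] 0x0a->0x06 len=2 : b9 94
query mem[0x07]=0x94, mem[0x05]=0x67, mem[0x08]=0x02, mem[0x14]=0x02

MEM[0x07,0x05,0x08,0x14] = 94 67 02 02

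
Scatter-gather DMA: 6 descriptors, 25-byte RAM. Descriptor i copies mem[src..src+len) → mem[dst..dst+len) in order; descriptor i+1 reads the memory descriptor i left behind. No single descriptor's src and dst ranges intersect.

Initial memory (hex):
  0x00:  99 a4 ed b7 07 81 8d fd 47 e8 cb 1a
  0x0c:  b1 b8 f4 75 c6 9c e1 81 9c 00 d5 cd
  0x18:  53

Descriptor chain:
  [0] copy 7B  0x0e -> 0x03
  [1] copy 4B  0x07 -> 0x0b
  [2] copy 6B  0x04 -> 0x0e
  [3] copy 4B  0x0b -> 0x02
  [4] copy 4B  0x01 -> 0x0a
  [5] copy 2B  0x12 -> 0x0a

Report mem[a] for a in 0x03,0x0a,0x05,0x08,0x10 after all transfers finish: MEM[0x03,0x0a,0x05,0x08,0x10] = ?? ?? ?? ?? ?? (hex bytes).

MEM[0x03,0x0a,0x05,0x08,0x10] = 81 81 75 81 9c

  after D0: wrote 7B at 0x03 = f475c69ce1819c
  after D1: wrote 4B at 0x0b = e1819ccb
  after D2: wrote 6B at 0x0e = 75c69ce1819c
  after D3: wrote 4B at 0x02 = e1819c75
  after D4: wrote 4B at 0x0a = a4e1819c
  after D5: wrote 2B at 0x0a = 819c
query mem[0x03]=0x81, mem[0x0a]=0x81, mem[0x05]=0x75, mem[0x08]=0x81, mem[0x10]=0x9c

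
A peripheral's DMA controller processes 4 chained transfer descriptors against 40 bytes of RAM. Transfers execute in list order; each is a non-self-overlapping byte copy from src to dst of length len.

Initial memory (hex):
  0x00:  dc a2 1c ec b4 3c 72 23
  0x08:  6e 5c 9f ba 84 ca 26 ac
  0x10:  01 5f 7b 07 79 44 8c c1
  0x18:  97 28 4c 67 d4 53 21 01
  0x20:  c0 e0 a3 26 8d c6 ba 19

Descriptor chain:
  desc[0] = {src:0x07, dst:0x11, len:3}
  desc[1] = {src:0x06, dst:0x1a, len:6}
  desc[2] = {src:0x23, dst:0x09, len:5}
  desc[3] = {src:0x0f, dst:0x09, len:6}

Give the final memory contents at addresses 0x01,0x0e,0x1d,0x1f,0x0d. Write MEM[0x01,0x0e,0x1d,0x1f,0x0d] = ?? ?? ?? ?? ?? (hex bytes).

[0] 0x07->0x11 len=3 : 23 6e 5c
[1] 0x06->0x1a len=6 : 72 23 6e 5c 9f ba
[2] 0x23->0x09 len=5 : 26 8d c6 ba 19
[3] 0x0f->0x09 len=6 : ac 01 23 6e 5c 79
query mem[0x01]=0xa2, mem[0x0e]=0x79, mem[0x1d]=0x5c, mem[0x1f]=0xba, mem[0x0d]=0x5c

MEM[0x01,0x0e,0x1d,0x1f,0x0d] = a2 79 5c ba 5c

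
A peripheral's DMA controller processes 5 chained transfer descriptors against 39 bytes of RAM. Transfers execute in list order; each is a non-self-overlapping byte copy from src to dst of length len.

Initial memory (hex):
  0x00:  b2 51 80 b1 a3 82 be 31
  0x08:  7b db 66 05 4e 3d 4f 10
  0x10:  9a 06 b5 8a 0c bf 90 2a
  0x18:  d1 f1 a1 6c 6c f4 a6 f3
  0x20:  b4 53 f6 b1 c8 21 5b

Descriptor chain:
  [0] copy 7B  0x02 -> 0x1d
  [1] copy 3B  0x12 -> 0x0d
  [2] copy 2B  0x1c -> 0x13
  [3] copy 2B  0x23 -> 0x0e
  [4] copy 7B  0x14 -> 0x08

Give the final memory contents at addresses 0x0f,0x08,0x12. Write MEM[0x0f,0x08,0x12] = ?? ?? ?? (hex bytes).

D0: mem[0x1d..0x23] <- [80 b1 a3 82 be 31 7b]
D1: mem[0x0d..0x0f] <- [b5 8a 0c]
D2: mem[0x13..0x14] <- [6c 80]
D3: mem[0x0e..0x0f] <- [7b c8]
D4: mem[0x08..0x0e] <- [80 bf 90 2a d1 f1 a1]
query mem[0x0f]=0xc8, mem[0x08]=0x80, mem[0x12]=0xb5

MEM[0x0f,0x08,0x12] = c8 80 b5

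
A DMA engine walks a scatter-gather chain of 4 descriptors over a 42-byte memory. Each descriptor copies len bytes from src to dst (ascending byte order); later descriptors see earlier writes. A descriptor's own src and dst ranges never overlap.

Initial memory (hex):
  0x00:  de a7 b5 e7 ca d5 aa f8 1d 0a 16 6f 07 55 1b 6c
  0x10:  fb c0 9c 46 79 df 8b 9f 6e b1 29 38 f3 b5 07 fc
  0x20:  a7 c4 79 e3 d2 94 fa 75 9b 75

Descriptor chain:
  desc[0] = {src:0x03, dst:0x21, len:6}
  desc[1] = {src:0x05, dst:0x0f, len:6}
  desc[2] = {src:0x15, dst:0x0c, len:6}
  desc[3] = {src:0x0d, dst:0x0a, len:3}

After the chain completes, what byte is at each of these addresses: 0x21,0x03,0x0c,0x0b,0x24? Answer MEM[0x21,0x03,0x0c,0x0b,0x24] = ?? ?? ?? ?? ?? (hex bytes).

[0] 0x03->0x21 len=6 : e7 ca d5 aa f8 1d
[1] 0x05->0x0f len=6 : d5 aa f8 1d 0a 16
[2] 0x15->0x0c len=6 : df 8b 9f 6e b1 29
[3] 0x0d->0x0a len=3 : 8b 9f 6e
query mem[0x21]=0xe7, mem[0x03]=0xe7, mem[0x0c]=0x6e, mem[0x0b]=0x9f, mem[0x24]=0xaa

MEM[0x21,0x03,0x0c,0x0b,0x24] = e7 e7 6e 9f aa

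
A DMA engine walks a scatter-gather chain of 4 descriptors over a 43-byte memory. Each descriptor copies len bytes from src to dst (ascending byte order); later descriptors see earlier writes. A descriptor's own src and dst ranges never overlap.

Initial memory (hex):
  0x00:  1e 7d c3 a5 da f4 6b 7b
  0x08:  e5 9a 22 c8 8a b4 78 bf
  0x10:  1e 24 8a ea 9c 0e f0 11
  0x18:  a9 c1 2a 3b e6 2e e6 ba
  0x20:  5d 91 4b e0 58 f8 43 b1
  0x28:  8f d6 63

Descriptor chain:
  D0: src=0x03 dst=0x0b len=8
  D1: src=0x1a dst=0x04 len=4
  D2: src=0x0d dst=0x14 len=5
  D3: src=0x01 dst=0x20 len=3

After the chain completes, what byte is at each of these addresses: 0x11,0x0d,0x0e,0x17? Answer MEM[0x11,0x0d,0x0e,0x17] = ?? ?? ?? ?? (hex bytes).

#0 dst[0x0b+8] := {0xa5,0xda,0xf4,0x6b,0x7b,0xe5,0x9a,0x22}
#1 dst[0x04+4] := {0x2a,0x3b,0xe6,0x2e}
#2 dst[0x14+5] := {0xf4,0x6b,0x7b,0xe5,0x9a}
#3 dst[0x20+3] := {0x7d,0xc3,0xa5}
query mem[0x11]=0x9a, mem[0x0d]=0xf4, mem[0x0e]=0x6b, mem[0x17]=0xe5

MEM[0x11,0x0d,0x0e,0x17] = 9a f4 6b e5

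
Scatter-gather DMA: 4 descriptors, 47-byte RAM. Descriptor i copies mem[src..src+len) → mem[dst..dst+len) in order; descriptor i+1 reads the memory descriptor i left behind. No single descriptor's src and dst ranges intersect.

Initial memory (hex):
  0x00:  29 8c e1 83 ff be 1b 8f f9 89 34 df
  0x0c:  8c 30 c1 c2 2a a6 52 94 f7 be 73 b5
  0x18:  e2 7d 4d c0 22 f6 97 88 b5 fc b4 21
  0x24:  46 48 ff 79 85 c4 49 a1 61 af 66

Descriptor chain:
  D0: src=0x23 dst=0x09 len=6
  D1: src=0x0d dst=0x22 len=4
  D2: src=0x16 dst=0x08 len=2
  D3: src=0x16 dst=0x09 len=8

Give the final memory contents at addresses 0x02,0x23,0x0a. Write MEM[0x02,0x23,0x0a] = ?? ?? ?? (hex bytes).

  after D0: wrote 6B at 0x09 = 214648ff7985
  after D1: wrote 4B at 0x22 = 7985c22a
  after D2: wrote 2B at 0x08 = 73b5
  after D3: wrote 8B at 0x09 = 73b5e27d4dc022f6
query mem[0x02]=0xe1, mem[0x23]=0x85, mem[0x0a]=0xb5

MEM[0x02,0x23,0x0a] = e1 85 b5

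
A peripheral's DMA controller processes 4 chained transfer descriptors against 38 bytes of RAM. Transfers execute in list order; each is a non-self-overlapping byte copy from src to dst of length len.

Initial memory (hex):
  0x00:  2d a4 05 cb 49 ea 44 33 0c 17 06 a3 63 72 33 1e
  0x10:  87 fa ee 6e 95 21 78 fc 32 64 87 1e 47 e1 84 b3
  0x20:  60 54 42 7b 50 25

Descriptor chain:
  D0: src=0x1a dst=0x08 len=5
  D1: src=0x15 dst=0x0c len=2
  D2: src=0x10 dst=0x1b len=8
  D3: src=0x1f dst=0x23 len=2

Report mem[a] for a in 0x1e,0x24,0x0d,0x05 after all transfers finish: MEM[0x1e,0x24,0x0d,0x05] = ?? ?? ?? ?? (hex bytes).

MEM[0x1e,0x24,0x0d,0x05] = 6e 21 78 ea

#0 dst[0x08+5] := {0x87,0x1e,0x47,0xe1,0x84}
#1 dst[0x0c+2] := {0x21,0x78}
#2 dst[0x1b+8] := {0x87,0xfa,0xee,0x6e,0x95,0x21,0x78,0xfc}
#3 dst[0x23+2] := {0x95,0x21}
query mem[0x1e]=0x6e, mem[0x24]=0x21, mem[0x0d]=0x78, mem[0x05]=0xea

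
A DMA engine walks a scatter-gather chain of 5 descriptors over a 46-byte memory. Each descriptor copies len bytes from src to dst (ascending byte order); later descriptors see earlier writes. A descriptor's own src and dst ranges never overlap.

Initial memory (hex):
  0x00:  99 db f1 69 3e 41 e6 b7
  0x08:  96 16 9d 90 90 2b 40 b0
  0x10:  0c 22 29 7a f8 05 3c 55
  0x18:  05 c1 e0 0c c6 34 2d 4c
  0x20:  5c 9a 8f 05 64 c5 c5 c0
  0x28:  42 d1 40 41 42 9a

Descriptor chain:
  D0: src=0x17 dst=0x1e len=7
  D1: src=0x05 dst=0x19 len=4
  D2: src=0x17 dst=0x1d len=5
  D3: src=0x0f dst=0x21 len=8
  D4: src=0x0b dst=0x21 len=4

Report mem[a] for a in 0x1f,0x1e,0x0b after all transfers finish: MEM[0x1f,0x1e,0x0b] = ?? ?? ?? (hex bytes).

#0 dst[0x1e+7] := {0x55,0x05,0xc1,0xe0,0x0c,0xc6,0x34}
#1 dst[0x19+4] := {0x41,0xe6,0xb7,0x96}
#2 dst[0x1d+5] := {0x55,0x05,0x41,0xe6,0xb7}
#3 dst[0x21+8] := {0xb0,0x0c,0x22,0x29,0x7a,0xf8,0x05,0x3c}
#4 dst[0x21+4] := {0x90,0x90,0x2b,0x40}
query mem[0x1f]=0x41, mem[0x1e]=0x05, mem[0x0b]=0x90

MEM[0x1f,0x1e,0x0b] = 41 05 90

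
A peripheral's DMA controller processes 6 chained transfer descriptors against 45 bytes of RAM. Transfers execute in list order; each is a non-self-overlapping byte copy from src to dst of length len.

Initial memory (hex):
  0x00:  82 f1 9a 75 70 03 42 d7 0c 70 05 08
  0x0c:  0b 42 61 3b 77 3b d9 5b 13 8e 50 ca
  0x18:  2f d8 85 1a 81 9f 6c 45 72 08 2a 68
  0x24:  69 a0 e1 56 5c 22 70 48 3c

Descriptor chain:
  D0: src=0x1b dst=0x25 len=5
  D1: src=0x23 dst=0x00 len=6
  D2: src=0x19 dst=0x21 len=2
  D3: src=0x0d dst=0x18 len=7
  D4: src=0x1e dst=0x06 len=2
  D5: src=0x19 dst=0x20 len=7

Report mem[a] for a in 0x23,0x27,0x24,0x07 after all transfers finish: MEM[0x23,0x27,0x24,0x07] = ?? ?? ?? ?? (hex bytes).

  after D0: wrote 5B at 0x25 = 1a819f6c45
  after D1: wrote 6B at 0x00 = 68691a819f6c
  after D2: wrote 2B at 0x21 = d885
  after D3: wrote 7B at 0x18 = 42613b773bd95b
  after D4: wrote 2B at 0x06 = 5b45
  after D5: wrote 7B at 0x20 = 613b773bd95b45
query mem[0x23]=0x3b, mem[0x27]=0x9f, mem[0x24]=0xd9, mem[0x07]=0x45

MEM[0x23,0x27,0x24,0x07] = 3b 9f d9 45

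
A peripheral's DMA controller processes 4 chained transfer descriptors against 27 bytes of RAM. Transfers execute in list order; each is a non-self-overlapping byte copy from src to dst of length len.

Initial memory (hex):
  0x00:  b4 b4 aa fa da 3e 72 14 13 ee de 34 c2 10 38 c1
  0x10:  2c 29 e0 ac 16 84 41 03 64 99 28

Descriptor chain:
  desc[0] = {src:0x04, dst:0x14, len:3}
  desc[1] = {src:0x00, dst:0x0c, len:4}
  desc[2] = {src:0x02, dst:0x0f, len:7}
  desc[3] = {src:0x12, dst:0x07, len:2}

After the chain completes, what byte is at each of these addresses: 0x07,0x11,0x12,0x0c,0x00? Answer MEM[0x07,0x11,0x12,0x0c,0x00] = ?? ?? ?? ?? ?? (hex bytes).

D0: mem[0x14..0x16] <- [da 3e 72]
D1: mem[0x0c..0x0f] <- [b4 b4 aa fa]
D2: mem[0x0f..0x15] <- [aa fa da 3e 72 14 13]
D3: mem[0x07..0x08] <- [3e 72]
query mem[0x07]=0x3e, mem[0x11]=0xda, mem[0x12]=0x3e, mem[0x0c]=0xb4, mem[0x00]=0xb4

MEM[0x07,0x11,0x12,0x0c,0x00] = 3e da 3e b4 b4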